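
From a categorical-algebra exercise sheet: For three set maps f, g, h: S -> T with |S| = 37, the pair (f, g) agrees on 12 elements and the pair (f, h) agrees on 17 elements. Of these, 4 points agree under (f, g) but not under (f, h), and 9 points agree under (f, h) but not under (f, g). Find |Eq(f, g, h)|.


Eq(f, g, h) is the triple-agreement set: points in S where all three
maps take the same value. Using inclusion-exclusion on the pairwise data:
Pair (f, g) agrees on 12 points; pair (f, h) on 17 points.
Points agreeing under (f, g) but not (f, h) = 4; under (f, h) but not (f, g) = 9.
Triple-agreement = agreement-in-(f, g) minus points that agree under (f, g) but not (f, h):
|Eq(f, g, h)| = 12 - 4 = 8
(cross-check via (f, h): 17 - 9 = 8.)

8


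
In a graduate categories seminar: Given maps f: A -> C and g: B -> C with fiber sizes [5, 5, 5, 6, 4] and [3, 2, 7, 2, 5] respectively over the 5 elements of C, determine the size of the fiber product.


The pullback A x_C B consists of pairs (a, b) with f(a) = g(b).
For each element c in C, the fiber product has |f^-1(c)| * |g^-1(c)| elements.
Summing over C: 5 * 3 + 5 * 2 + 5 * 7 + 6 * 2 + 4 * 5
= 15 + 10 + 35 + 12 + 20 = 92

92


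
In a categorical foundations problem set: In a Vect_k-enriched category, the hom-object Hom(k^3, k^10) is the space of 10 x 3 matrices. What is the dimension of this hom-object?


In Vect-enriched categories, Hom(k^n, k^m) is the space of m x n matrices.
dim(Hom(k^3, k^10)) = 10 * 3 = 30

30


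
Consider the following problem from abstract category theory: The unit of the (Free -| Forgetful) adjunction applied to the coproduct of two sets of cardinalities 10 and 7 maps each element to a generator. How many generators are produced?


The unit eta_X: X -> U(F(X)) of the Free-Forgetful adjunction
maps each element of X to a generator of F(X). For X = S + T (disjoint
union in Set), |S + T| = |S| + |T|.
Total mappings = 10 + 7 = 17.

17


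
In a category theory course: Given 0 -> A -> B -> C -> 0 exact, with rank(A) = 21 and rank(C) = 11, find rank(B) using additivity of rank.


For a short exact sequence 0 -> A -> B -> C -> 0,
rank is additive: rank(B) = rank(A) + rank(C).
rank(B) = 21 + 11 = 32

32


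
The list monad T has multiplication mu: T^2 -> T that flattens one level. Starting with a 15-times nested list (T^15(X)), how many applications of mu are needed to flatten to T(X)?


Each application of mu: T^2 -> T removes one layer of nesting.
Starting at depth 15 (i.e., T^15(X)), we need to reach T(X).
Number of mu applications = 15 - 1 = 14

14


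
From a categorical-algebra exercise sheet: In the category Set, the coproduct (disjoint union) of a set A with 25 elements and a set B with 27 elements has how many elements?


In Set, the coproduct A + B is the disjoint union.
|A + B| = |A| + |B| = 25 + 27 = 52

52


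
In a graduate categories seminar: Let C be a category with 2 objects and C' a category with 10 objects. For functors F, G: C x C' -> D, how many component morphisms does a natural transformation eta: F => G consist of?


A natural transformation eta: F => G assigns one component morphism per
object of the domain category.
The domain is the product category C x C', so
|Ob(C x C')| = |Ob(C)| * |Ob(C')| = 2 * 10 = 20.
Therefore eta has 20 component morphisms.

20


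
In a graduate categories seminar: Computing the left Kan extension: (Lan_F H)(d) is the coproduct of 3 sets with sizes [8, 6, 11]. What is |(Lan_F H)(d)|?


Pointwise, the left Kan extension (Lan_F H)(d) is the colimit, indexed
by the comma category (F downarrow d), of H composed with the
projection (F downarrow d) -> C. Here that colimit is given
as a coproduct (disjoint union) of sets, so its cardinality is the
sum of the sizes of the summands.
Coproduct of sets with sizes: 8 + 6 + 11
= 25

25


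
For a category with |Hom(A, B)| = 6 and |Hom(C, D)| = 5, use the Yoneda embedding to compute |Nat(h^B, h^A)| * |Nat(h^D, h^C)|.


By the Yoneda lemma, Nat(h^B, h^A) is isomorphic to Hom(A, B),
so |Nat(h^B, h^A)| = |Hom(A, B)| and |Nat(h^D, h^C)| = |Hom(C, D)|.
|Hom(A, B)| = 6, |Hom(C, D)| = 5.
|Nat(h^B, h^A) x Nat(h^D, h^C)| = 6 * 5 = 30

30


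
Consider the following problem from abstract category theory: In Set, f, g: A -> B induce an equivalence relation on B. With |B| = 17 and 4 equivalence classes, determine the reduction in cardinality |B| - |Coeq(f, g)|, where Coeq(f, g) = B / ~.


The coequalizer Coeq(f, g) = B / ~ has one element per equivalence class.
|B| = 17, |Coeq(f, g)| = 4.
|B| - |Coeq(f, g)| = 17 - 4 = 13.

13


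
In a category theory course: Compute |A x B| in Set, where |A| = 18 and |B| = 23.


In Set, the product A x B is the Cartesian product.
By the universal property, |A x B| = |A| * |B|.
|A x B| = 18 * 23 = 414

414


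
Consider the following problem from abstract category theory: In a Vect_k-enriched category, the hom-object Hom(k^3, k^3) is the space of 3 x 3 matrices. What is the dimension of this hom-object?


In Vect-enriched categories, Hom(k^n, k^m) is the space of m x n matrices.
dim(Hom(k^3, k^3)) = 3 * 3 = 9

9


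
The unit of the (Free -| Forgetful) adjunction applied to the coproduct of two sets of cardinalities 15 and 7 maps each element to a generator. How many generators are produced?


The unit eta_X: X -> U(F(X)) of the Free-Forgetful adjunction
maps each element of X to a generator of F(X). For X = S + T (disjoint
union in Set), |S + T| = |S| + |T|.
Total mappings = 15 + 7 = 22.

22


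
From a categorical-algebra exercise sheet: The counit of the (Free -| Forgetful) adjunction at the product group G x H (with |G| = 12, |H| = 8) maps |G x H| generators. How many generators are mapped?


The counit epsilon_K: F(U(K)) -> K of the Free-Forgetful adjunction
maps |K| generators of F(U(K)) into K. For K = G x H (the product group),
|G x H| = |G| * |H|.
Total generators mapped = 12 * 8 = 96.

96


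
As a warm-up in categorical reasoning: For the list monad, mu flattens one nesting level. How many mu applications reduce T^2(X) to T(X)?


Each application of mu: T^2 -> T removes one layer of nesting.
Starting at depth 2 (i.e., T^2(X)), we need to reach T(X).
Number of mu applications = 2 - 1 = 1

1


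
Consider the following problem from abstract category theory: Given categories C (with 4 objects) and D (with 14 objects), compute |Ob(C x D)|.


The product category C x D has objects that are pairs (c, d).
Number of pairs = |Ob(C)| * |Ob(D)| = 4 * 14 = 56

56


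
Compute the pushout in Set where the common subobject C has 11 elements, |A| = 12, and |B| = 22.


The pushout A +_C B identifies the images of C in A and B.
|A +_C B| = |A| + |B| - |C| (for injections).
= 12 + 22 - 11 = 23

23


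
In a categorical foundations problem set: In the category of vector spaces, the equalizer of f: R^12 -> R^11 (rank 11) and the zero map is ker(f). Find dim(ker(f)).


The equalizer of f and the zero map is ker(f).
By the rank-nullity theorem: dim(ker(f)) = dim(domain) - rank(f).
dim(ker(f)) = 12 - 11 = 1

1


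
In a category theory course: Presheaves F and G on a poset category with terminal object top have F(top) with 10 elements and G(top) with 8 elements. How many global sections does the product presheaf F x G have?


Global sections of a presheaf on a poset with terminal top satisfy
Gamma(H) ~ H(top). Presheaves admit pointwise products, so
(F x G)(top) = F(top) x G(top) (Cartesian product).
|Gamma(F x G)| = |F(top)| * |G(top)| = 10 * 8 = 80.

80


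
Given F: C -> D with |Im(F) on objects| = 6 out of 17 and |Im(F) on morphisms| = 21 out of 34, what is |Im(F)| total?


The image of F consists of distinct objects and distinct morphisms.
|Im(F)| on objects = 6
|Im(F)| on morphisms = 21
Total image cardinality = 6 + 21 = 27

27


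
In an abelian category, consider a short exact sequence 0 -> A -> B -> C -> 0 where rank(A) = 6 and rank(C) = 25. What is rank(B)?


For a short exact sequence 0 -> A -> B -> C -> 0,
rank is additive: rank(B) = rank(A) + rank(C).
rank(B) = 6 + 25 = 31

31


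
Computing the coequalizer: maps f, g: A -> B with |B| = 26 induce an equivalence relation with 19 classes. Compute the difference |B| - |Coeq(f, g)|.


The coequalizer Coeq(f, g) = B / ~ has one element per equivalence class.
|B| = 26, |Coeq(f, g)| = 19.
|B| - |Coeq(f, g)| = 26 - 19 = 7.

7


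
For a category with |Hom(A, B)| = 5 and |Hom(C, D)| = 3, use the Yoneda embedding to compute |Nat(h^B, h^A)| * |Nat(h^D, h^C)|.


By the Yoneda lemma, Nat(h^B, h^A) is isomorphic to Hom(A, B),
so |Nat(h^B, h^A)| = |Hom(A, B)| and |Nat(h^D, h^C)| = |Hom(C, D)|.
|Hom(A, B)| = 5, |Hom(C, D)| = 3.
|Nat(h^B, h^A) x Nat(h^D, h^C)| = 5 * 3 = 15

15


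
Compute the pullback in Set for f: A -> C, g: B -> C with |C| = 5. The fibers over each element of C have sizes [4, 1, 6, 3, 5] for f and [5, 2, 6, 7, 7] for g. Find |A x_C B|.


The pullback A x_C B consists of pairs (a, b) with f(a) = g(b).
For each element c in C, the fiber product has |f^-1(c)| * |g^-1(c)| elements.
Summing over C: 4 * 5 + 1 * 2 + 6 * 6 + 3 * 7 + 5 * 7
= 20 + 2 + 36 + 21 + 35 = 114

114


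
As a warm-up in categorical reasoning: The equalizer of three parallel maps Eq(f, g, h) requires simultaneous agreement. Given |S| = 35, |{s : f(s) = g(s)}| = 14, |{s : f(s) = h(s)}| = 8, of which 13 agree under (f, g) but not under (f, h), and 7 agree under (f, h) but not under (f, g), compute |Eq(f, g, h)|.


Eq(f, g, h) is the triple-agreement set: points in S where all three
maps take the same value. Using inclusion-exclusion on the pairwise data:
Pair (f, g) agrees on 14 points; pair (f, h) on 8 points.
Points agreeing under (f, g) but not (f, h) = 13; under (f, h) but not (f, g) = 7.
Triple-agreement = agreement-in-(f, g) minus points that agree under (f, g) but not (f, h):
|Eq(f, g, h)| = 14 - 13 = 1
(cross-check via (f, h): 8 - 7 = 1.)

1


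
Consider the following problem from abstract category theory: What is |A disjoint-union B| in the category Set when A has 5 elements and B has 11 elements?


In Set, the coproduct A + B is the disjoint union.
|A + B| = |A| + |B| = 5 + 11 = 16

16


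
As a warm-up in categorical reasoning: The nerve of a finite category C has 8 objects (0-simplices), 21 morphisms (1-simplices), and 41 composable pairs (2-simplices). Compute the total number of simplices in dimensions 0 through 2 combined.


The 2-skeleton of the nerve N(C) consists of simplices in dimensions 0, 1, 2:
  |N(C)_0| = 8 (objects)
  |N(C)_1| = 21 (morphisms)
  |N(C)_2| = 41 (composable pairs)
Total = 8 + 21 + 41 = 70

70


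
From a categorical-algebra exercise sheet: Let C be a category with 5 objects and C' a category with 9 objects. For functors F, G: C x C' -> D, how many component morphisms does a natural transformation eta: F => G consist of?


A natural transformation eta: F => G assigns one component morphism per
object of the domain category.
The domain is the product category C x C', so
|Ob(C x C')| = |Ob(C)| * |Ob(C')| = 5 * 9 = 45.
Therefore eta has 45 component morphisms.

45


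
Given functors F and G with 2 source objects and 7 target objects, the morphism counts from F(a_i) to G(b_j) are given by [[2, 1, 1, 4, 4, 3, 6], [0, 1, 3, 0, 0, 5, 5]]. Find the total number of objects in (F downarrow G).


Objects of (F downarrow G) are triples (a, b, h: F(a)->G(b)).
The count equals the sum of all entries in the hom-matrix.
sum(row 0) = 21
sum(row 1) = 14
Grand total = 35

35


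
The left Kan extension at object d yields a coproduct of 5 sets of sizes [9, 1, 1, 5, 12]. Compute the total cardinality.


Pointwise, the left Kan extension (Lan_F H)(d) is the colimit, indexed
by the comma category (F downarrow d), of H composed with the
projection (F downarrow d) -> C. Here that colimit is given
as a coproduct (disjoint union) of sets, so its cardinality is the
sum of the sizes of the summands.
Coproduct of sets with sizes: 9 + 1 + 1 + 5 + 12
= 28

28


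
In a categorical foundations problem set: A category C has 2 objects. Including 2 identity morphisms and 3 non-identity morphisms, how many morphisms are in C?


Each object has an identity morphism, giving 2 identities.
Adding the 3 non-identity morphisms:
Total = 2 + 3 = 5

5


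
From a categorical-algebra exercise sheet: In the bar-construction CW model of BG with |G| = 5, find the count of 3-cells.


In the bar-construction CW model of BG, the n-cells are indexed by
n-tuples [g_1|...|g_n] of non-identity elements of G (degenerate
simplices with some g_i = e do not contribute cells), so there are
(|G| - 1)^n n-cells.
For dim = 3 with |G| = 5:
cells = (5 - 1)^3 = 4^3 = 64

64


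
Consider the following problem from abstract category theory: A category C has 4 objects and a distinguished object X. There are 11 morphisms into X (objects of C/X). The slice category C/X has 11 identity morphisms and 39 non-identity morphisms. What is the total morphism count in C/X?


In the slice category C/X, objects are morphisms to X.
Identity morphisms: 11 (one per object of C/X).
Non-identity morphisms: 39.
Total = 11 + 39 = 50

50


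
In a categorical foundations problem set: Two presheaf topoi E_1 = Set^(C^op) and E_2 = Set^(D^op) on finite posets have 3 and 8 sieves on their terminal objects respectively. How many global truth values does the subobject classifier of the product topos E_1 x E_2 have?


In a product of presheaf topoi E_1 x E_2, the subobject classifier
is Omega = Omega_1 x Omega_2 (componentwise), so
|Omega(top)| = |Omega_1(top_1)| * |Omega_2(top_2)|.
= 3 * 8 = 24.

24


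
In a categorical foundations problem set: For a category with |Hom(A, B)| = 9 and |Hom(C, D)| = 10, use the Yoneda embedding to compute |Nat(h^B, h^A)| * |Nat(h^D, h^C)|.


By the Yoneda lemma, Nat(h^B, h^A) is isomorphic to Hom(A, B),
so |Nat(h^B, h^A)| = |Hom(A, B)| and |Nat(h^D, h^C)| = |Hom(C, D)|.
|Hom(A, B)| = 9, |Hom(C, D)| = 10.
|Nat(h^B, h^A) x Nat(h^D, h^C)| = 9 * 10 = 90

90


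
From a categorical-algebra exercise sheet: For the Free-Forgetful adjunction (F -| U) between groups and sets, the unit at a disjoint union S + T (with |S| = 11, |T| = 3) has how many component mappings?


The unit eta_X: X -> U(F(X)) of the Free-Forgetful adjunction
maps each element of X to a generator of F(X). For X = S + T (disjoint
union in Set), |S + T| = |S| + |T|.
Total mappings = 11 + 3 = 14.

14


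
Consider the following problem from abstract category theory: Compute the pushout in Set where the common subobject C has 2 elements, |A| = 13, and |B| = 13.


The pushout A +_C B identifies the images of C in A and B.
|A +_C B| = |A| + |B| - |C| (for injections).
= 13 + 13 - 2 = 24

24


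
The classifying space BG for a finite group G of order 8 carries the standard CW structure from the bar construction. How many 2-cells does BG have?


In the bar-construction CW model of BG, the n-cells are indexed by
n-tuples [g_1|...|g_n] of non-identity elements of G (degenerate
simplices with some g_i = e do not contribute cells), so there are
(|G| - 1)^n n-cells.
For dim = 2 with |G| = 8:
cells = (8 - 1)^2 = 7^2 = 49

49


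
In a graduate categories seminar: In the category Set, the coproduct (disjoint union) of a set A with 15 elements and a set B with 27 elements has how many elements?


In Set, the coproduct A + B is the disjoint union.
|A + B| = |A| + |B| = 15 + 27 = 42

42


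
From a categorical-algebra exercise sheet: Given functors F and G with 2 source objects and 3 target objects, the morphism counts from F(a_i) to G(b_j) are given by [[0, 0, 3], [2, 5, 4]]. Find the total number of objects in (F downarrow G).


Objects of (F downarrow G) are triples (a, b, h: F(a)->G(b)).
The count equals the sum of all entries in the hom-matrix.
sum(row 0) = 3
sum(row 1) = 11
Grand total = 14

14


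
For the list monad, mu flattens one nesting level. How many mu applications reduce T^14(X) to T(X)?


Each application of mu: T^2 -> T removes one layer of nesting.
Starting at depth 14 (i.e., T^14(X)), we need to reach T(X).
Number of mu applications = 14 - 1 = 13

13


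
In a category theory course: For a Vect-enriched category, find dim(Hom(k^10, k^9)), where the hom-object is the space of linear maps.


In Vect-enriched categories, Hom(k^n, k^m) is the space of m x n matrices.
dim(Hom(k^10, k^9)) = 9 * 10 = 90

90


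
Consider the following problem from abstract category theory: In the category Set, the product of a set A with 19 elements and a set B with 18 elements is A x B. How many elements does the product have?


In Set, the product A x B is the Cartesian product.
By the universal property, |A x B| = |A| * |B|.
|A x B| = 19 * 18 = 342

342


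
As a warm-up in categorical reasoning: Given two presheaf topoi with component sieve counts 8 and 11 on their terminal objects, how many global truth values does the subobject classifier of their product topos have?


In a product of presheaf topoi E_1 x E_2, the subobject classifier
is Omega = Omega_1 x Omega_2 (componentwise), so
|Omega(top)| = |Omega_1(top_1)| * |Omega_2(top_2)|.
= 8 * 11 = 88.

88


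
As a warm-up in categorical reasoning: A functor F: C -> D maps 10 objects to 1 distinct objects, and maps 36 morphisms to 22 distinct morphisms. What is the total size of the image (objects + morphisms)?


The image of F consists of distinct objects and distinct morphisms.
|Im(F)| on objects = 1
|Im(F)| on morphisms = 22
Total image cardinality = 1 + 22 = 23

23


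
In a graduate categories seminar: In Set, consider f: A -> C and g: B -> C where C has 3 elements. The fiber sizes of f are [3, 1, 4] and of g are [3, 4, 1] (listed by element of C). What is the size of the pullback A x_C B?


The pullback A x_C B consists of pairs (a, b) with f(a) = g(b).
For each element c in C, the fiber product has |f^-1(c)| * |g^-1(c)| elements.
Summing over C: 3 * 3 + 1 * 4 + 4 * 1
= 9 + 4 + 4 = 17

17


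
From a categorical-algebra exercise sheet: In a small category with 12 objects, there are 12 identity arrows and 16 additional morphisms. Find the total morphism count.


Each object has an identity morphism, giving 12 identities.
Adding the 16 non-identity morphisms:
Total = 12 + 16 = 28

28


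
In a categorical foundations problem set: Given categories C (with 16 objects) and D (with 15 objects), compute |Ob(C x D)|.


The product category C x D has objects that are pairs (c, d).
Number of pairs = |Ob(C)| * |Ob(D)| = 16 * 15 = 240

240


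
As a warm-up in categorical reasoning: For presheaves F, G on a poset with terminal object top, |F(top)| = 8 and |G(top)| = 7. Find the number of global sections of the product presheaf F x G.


Global sections of a presheaf on a poset with terminal top satisfy
Gamma(H) ~ H(top). Presheaves admit pointwise products, so
(F x G)(top) = F(top) x G(top) (Cartesian product).
|Gamma(F x G)| = |F(top)| * |G(top)| = 8 * 7 = 56.

56


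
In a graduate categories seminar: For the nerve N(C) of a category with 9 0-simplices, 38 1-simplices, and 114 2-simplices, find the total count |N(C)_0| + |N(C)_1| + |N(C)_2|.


The 2-skeleton of the nerve N(C) consists of simplices in dimensions 0, 1, 2:
  |N(C)_0| = 9 (objects)
  |N(C)_1| = 38 (morphisms)
  |N(C)_2| = 114 (composable pairs)
Total = 9 + 38 + 114 = 161

161


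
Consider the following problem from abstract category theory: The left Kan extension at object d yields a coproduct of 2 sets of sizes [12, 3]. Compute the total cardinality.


Pointwise, the left Kan extension (Lan_F H)(d) is the colimit, indexed
by the comma category (F downarrow d), of H composed with the
projection (F downarrow d) -> C. Here that colimit is given
as a coproduct (disjoint union) of sets, so its cardinality is the
sum of the sizes of the summands.
Coproduct of sets with sizes: 12 + 3
= 15

15


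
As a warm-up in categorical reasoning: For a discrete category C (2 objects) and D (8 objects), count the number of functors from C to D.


A functor from a discrete category C to D is determined by
where each object maps. Each of the 2 objects of C can map
to any of the 8 objects of D independently.
Number of functors = 8^2 = 64

64


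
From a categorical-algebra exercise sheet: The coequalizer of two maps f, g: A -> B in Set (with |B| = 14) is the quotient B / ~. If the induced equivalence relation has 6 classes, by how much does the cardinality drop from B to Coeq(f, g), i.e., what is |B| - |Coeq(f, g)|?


The coequalizer Coeq(f, g) = B / ~ has one element per equivalence class.
|B| = 14, |Coeq(f, g)| = 6.
|B| - |Coeq(f, g)| = 14 - 6 = 8.

8


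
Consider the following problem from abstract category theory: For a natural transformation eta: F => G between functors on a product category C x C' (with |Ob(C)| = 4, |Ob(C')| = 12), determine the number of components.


A natural transformation eta: F => G assigns one component morphism per
object of the domain category.
The domain is the product category C x C', so
|Ob(C x C')| = |Ob(C)| * |Ob(C')| = 4 * 12 = 48.
Therefore eta has 48 component morphisms.

48


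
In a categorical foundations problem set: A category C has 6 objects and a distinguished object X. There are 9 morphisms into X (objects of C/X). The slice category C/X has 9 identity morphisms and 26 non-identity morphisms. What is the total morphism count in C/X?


In the slice category C/X, objects are morphisms to X.
Identity morphisms: 9 (one per object of C/X).
Non-identity morphisms: 26.
Total = 9 + 26 = 35

35


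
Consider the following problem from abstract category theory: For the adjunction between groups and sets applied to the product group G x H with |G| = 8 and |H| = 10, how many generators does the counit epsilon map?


The counit epsilon_K: F(U(K)) -> K of the Free-Forgetful adjunction
maps |K| generators of F(U(K)) into K. For K = G x H (the product group),
|G x H| = |G| * |H|.
Total generators mapped = 8 * 10 = 80.

80


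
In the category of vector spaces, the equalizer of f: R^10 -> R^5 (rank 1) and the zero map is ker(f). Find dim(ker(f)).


The equalizer of f and the zero map is ker(f).
By the rank-nullity theorem: dim(ker(f)) = dim(domain) - rank(f).
dim(ker(f)) = 10 - 1 = 9

9


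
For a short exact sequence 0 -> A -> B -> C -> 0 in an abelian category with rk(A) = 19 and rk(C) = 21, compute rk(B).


For a short exact sequence 0 -> A -> B -> C -> 0,
rank is additive: rank(B) = rank(A) + rank(C).
rank(B) = 19 + 21 = 40

40


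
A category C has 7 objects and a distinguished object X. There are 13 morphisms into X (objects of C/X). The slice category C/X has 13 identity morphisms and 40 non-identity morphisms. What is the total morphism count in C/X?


In the slice category C/X, objects are morphisms to X.
Identity morphisms: 13 (one per object of C/X).
Non-identity morphisms: 40.
Total = 13 + 40 = 53

53


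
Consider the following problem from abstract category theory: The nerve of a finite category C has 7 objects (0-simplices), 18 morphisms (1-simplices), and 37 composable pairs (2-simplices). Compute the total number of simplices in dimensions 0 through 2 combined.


The 2-skeleton of the nerve N(C) consists of simplices in dimensions 0, 1, 2:
  |N(C)_0| = 7 (objects)
  |N(C)_1| = 18 (morphisms)
  |N(C)_2| = 37 (composable pairs)
Total = 7 + 18 + 37 = 62

62


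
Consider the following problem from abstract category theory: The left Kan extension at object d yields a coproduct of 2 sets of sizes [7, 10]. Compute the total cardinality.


Pointwise, the left Kan extension (Lan_F H)(d) is the colimit, indexed
by the comma category (F downarrow d), of H composed with the
projection (F downarrow d) -> C. Here that colimit is given
as a coproduct (disjoint union) of sets, so its cardinality is the
sum of the sizes of the summands.
Coproduct of sets with sizes: 7 + 10
= 17

17


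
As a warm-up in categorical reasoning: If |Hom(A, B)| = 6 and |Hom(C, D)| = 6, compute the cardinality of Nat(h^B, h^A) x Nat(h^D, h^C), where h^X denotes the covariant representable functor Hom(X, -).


By the Yoneda lemma, Nat(h^B, h^A) is isomorphic to Hom(A, B),
so |Nat(h^B, h^A)| = |Hom(A, B)| and |Nat(h^D, h^C)| = |Hom(C, D)|.
|Hom(A, B)| = 6, |Hom(C, D)| = 6.
|Nat(h^B, h^A) x Nat(h^D, h^C)| = 6 * 6 = 36

36


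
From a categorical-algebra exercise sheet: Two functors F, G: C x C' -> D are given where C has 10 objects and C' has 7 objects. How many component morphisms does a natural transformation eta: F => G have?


A natural transformation eta: F => G assigns one component morphism per
object of the domain category.
The domain is the product category C x C', so
|Ob(C x C')| = |Ob(C)| * |Ob(C')| = 10 * 7 = 70.
Therefore eta has 70 component morphisms.

70


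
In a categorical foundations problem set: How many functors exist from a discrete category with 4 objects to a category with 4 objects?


A functor from a discrete category C to D is determined by
where each object maps. Each of the 4 objects of C can map
to any of the 4 objects of D independently.
Number of functors = 4^4 = 256

256


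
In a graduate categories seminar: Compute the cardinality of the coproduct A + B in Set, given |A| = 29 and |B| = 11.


In Set, the coproduct A + B is the disjoint union.
|A + B| = |A| + |B| = 29 + 11 = 40

40


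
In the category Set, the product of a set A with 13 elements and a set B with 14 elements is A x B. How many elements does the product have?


In Set, the product A x B is the Cartesian product.
By the universal property, |A x B| = |A| * |B|.
|A x B| = 13 * 14 = 182

182


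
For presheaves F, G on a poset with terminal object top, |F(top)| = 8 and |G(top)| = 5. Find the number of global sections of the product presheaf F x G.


Global sections of a presheaf on a poset with terminal top satisfy
Gamma(H) ~ H(top). Presheaves admit pointwise products, so
(F x G)(top) = F(top) x G(top) (Cartesian product).
|Gamma(F x G)| = |F(top)| * |G(top)| = 8 * 5 = 40.

40


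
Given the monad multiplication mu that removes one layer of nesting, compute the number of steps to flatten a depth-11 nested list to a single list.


Each application of mu: T^2 -> T removes one layer of nesting.
Starting at depth 11 (i.e., T^11(X)), we need to reach T(X).
Number of mu applications = 11 - 1 = 10

10


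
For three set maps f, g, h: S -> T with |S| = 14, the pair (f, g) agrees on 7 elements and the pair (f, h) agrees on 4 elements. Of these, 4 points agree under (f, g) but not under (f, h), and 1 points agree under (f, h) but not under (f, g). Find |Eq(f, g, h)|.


Eq(f, g, h) is the triple-agreement set: points in S where all three
maps take the same value. Using inclusion-exclusion on the pairwise data:
Pair (f, g) agrees on 7 points; pair (f, h) on 4 points.
Points agreeing under (f, g) but not (f, h) = 4; under (f, h) but not (f, g) = 1.
Triple-agreement = agreement-in-(f, g) minus points that agree under (f, g) but not (f, h):
|Eq(f, g, h)| = 7 - 4 = 3
(cross-check via (f, h): 4 - 1 = 3.)

3


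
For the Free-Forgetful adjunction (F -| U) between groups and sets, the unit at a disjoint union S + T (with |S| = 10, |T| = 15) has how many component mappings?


The unit eta_X: X -> U(F(X)) of the Free-Forgetful adjunction
maps each element of X to a generator of F(X). For X = S + T (disjoint
union in Set), |S + T| = |S| + |T|.
Total mappings = 10 + 15 = 25.

25


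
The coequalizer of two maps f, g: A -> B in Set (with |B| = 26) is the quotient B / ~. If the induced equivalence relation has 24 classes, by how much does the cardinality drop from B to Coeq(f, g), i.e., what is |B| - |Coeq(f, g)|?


The coequalizer Coeq(f, g) = B / ~ has one element per equivalence class.
|B| = 26, |Coeq(f, g)| = 24.
|B| - |Coeq(f, g)| = 26 - 24 = 2.

2


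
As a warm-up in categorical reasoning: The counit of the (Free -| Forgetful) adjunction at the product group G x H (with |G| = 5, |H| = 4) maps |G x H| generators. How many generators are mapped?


The counit epsilon_K: F(U(K)) -> K of the Free-Forgetful adjunction
maps |K| generators of F(U(K)) into K. For K = G x H (the product group),
|G x H| = |G| * |H|.
Total generators mapped = 5 * 4 = 20.

20


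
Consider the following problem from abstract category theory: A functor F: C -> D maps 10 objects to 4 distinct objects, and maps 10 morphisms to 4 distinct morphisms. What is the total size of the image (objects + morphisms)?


The image of F consists of distinct objects and distinct morphisms.
|Im(F)| on objects = 4
|Im(F)| on morphisms = 4
Total image cardinality = 4 + 4 = 8

8


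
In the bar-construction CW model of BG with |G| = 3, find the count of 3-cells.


In the bar-construction CW model of BG, the n-cells are indexed by
n-tuples [g_1|...|g_n] of non-identity elements of G (degenerate
simplices with some g_i = e do not contribute cells), so there are
(|G| - 1)^n n-cells.
For dim = 3 with |G| = 3:
cells = (3 - 1)^3 = 2^3 = 8

8


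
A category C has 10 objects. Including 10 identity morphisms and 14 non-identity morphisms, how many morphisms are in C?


Each object has an identity morphism, giving 10 identities.
Adding the 14 non-identity morphisms:
Total = 10 + 14 = 24

24


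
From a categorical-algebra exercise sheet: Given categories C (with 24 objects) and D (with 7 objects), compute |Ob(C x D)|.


The product category C x D has objects that are pairs (c, d).
Number of pairs = |Ob(C)| * |Ob(D)| = 24 * 7 = 168

168


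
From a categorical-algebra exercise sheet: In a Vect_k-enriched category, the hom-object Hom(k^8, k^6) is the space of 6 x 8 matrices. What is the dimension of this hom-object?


In Vect-enriched categories, Hom(k^n, k^m) is the space of m x n matrices.
dim(Hom(k^8, k^6)) = 6 * 8 = 48

48


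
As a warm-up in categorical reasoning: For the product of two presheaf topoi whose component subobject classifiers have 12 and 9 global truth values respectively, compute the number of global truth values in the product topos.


In a product of presheaf topoi E_1 x E_2, the subobject classifier
is Omega = Omega_1 x Omega_2 (componentwise), so
|Omega(top)| = |Omega_1(top_1)| * |Omega_2(top_2)|.
= 12 * 9 = 108.

108


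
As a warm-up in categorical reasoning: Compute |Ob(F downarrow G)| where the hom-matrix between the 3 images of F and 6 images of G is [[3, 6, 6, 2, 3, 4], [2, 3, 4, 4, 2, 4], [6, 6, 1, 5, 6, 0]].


Objects of (F downarrow G) are triples (a, b, h: F(a)->G(b)).
The count equals the sum of all entries in the hom-matrix.
sum(row 0) = 24
sum(row 1) = 19
sum(row 2) = 24
Grand total = 67

67


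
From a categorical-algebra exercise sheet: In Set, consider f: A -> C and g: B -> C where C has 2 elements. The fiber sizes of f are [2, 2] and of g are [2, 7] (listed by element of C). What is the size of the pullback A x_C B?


The pullback A x_C B consists of pairs (a, b) with f(a) = g(b).
For each element c in C, the fiber product has |f^-1(c)| * |g^-1(c)| elements.
Summing over C: 2 * 2 + 2 * 7
= 4 + 14 = 18

18


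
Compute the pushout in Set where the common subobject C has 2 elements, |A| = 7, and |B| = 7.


The pushout A +_C B identifies the images of C in A and B.
|A +_C B| = |A| + |B| - |C| (for injections).
= 7 + 7 - 2 = 12

12


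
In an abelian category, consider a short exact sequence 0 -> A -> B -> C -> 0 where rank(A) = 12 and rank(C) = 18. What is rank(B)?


For a short exact sequence 0 -> A -> B -> C -> 0,
rank is additive: rank(B) = rank(A) + rank(C).
rank(B) = 12 + 18 = 30

30


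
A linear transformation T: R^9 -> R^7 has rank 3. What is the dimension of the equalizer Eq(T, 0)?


The equalizer of f and the zero map is ker(f).
By the rank-nullity theorem: dim(ker(f)) = dim(domain) - rank(f).
dim(ker(f)) = 9 - 3 = 6

6


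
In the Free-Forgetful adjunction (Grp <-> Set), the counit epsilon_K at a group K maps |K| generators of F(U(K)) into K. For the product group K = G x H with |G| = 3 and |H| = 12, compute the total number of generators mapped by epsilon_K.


The counit epsilon_K: F(U(K)) -> K of the Free-Forgetful adjunction
maps |K| generators of F(U(K)) into K. For K = G x H (the product group),
|G x H| = |G| * |H|.
Total generators mapped = 3 * 12 = 36.

36


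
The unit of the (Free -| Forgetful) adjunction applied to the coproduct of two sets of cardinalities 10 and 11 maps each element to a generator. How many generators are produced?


The unit eta_X: X -> U(F(X)) of the Free-Forgetful adjunction
maps each element of X to a generator of F(X). For X = S + T (disjoint
union in Set), |S + T| = |S| + |T|.
Total mappings = 10 + 11 = 21.

21


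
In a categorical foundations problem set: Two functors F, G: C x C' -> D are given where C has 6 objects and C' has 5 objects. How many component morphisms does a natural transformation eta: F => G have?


A natural transformation eta: F => G assigns one component morphism per
object of the domain category.
The domain is the product category C x C', so
|Ob(C x C')| = |Ob(C)| * |Ob(C')| = 6 * 5 = 30.
Therefore eta has 30 component morphisms.

30


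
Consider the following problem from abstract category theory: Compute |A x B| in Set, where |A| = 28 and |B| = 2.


In Set, the product A x B is the Cartesian product.
By the universal property, |A x B| = |A| * |B|.
|A x B| = 28 * 2 = 56

56


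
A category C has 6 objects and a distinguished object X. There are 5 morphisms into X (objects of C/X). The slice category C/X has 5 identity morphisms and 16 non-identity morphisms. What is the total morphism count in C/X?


In the slice category C/X, objects are morphisms to X.
Identity morphisms: 5 (one per object of C/X).
Non-identity morphisms: 16.
Total = 5 + 16 = 21

21


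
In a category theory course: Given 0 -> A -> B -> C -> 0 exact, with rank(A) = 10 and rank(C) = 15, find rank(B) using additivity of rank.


For a short exact sequence 0 -> A -> B -> C -> 0,
rank is additive: rank(B) = rank(A) + rank(C).
rank(B) = 10 + 15 = 25

25


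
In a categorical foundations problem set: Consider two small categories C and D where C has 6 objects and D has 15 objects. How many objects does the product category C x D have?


The product category C x D has objects that are pairs (c, d).
Number of pairs = |Ob(C)| * |Ob(D)| = 6 * 15 = 90

90


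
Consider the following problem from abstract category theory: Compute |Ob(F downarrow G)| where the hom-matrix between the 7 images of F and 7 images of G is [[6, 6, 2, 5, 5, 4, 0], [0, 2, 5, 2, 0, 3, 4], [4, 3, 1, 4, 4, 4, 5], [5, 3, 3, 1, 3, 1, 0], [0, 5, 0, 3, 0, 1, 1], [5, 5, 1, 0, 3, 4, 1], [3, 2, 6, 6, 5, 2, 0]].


Objects of (F downarrow G) are triples (a, b, h: F(a)->G(b)).
The count equals the sum of all entries in the hom-matrix.
sum(row 0) = 28
sum(row 1) = 16
sum(row 2) = 25
sum(row 3) = 16
sum(row 4) = 10
sum(row 5) = 19
sum(row 6) = 24
Grand total = 138

138


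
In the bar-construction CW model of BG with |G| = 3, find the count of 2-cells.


In the bar-construction CW model of BG, the n-cells are indexed by
n-tuples [g_1|...|g_n] of non-identity elements of G (degenerate
simplices with some g_i = e do not contribute cells), so there are
(|G| - 1)^n n-cells.
For dim = 2 with |G| = 3:
cells = (3 - 1)^2 = 2^2 = 4

4


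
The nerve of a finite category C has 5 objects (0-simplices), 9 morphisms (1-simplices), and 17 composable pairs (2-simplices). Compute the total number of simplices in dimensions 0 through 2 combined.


The 2-skeleton of the nerve N(C) consists of simplices in dimensions 0, 1, 2:
  |N(C)_0| = 5 (objects)
  |N(C)_1| = 9 (morphisms)
  |N(C)_2| = 17 (composable pairs)
Total = 5 + 9 + 17 = 31

31


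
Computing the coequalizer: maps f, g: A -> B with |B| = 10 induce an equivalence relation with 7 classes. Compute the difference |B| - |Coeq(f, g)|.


The coequalizer Coeq(f, g) = B / ~ has one element per equivalence class.
|B| = 10, |Coeq(f, g)| = 7.
|B| - |Coeq(f, g)| = 10 - 7 = 3.

3


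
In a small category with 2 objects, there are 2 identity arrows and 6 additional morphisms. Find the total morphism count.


Each object has an identity morphism, giving 2 identities.
Adding the 6 non-identity morphisms:
Total = 2 + 6 = 8

8


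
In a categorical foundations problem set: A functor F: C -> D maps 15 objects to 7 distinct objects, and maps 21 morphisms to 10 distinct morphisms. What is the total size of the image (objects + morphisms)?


The image of F consists of distinct objects and distinct morphisms.
|Im(F)| on objects = 7
|Im(F)| on morphisms = 10
Total image cardinality = 7 + 10 = 17

17


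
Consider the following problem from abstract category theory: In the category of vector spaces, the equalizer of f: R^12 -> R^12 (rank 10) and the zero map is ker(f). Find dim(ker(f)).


The equalizer of f and the zero map is ker(f).
By the rank-nullity theorem: dim(ker(f)) = dim(domain) - rank(f).
dim(ker(f)) = 12 - 10 = 2

2


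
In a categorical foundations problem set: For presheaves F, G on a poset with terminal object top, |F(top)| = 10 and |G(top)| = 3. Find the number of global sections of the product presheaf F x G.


Global sections of a presheaf on a poset with terminal top satisfy
Gamma(H) ~ H(top). Presheaves admit pointwise products, so
(F x G)(top) = F(top) x G(top) (Cartesian product).
|Gamma(F x G)| = |F(top)| * |G(top)| = 10 * 3 = 30.

30


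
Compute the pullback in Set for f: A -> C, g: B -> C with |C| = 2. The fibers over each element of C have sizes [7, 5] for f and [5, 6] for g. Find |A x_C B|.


The pullback A x_C B consists of pairs (a, b) with f(a) = g(b).
For each element c in C, the fiber product has |f^-1(c)| * |g^-1(c)| elements.
Summing over C: 7 * 5 + 5 * 6
= 35 + 30 = 65

65


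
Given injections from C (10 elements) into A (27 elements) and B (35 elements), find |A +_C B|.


The pushout A +_C B identifies the images of C in A and B.
|A +_C B| = |A| + |B| - |C| (for injections).
= 27 + 35 - 10 = 52

52


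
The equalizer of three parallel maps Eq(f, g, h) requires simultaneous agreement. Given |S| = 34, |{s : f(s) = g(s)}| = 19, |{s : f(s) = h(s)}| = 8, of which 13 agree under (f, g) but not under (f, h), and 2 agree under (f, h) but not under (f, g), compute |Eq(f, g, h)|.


Eq(f, g, h) is the triple-agreement set: points in S where all three
maps take the same value. Using inclusion-exclusion on the pairwise data:
Pair (f, g) agrees on 19 points; pair (f, h) on 8 points.
Points agreeing under (f, g) but not (f, h) = 13; under (f, h) but not (f, g) = 2.
Triple-agreement = agreement-in-(f, g) minus points that agree under (f, g) but not (f, h):
|Eq(f, g, h)| = 19 - 13 = 6
(cross-check via (f, h): 8 - 2 = 6.)

6


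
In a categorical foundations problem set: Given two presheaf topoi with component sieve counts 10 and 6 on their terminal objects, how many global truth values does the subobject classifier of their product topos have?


In a product of presheaf topoi E_1 x E_2, the subobject classifier
is Omega = Omega_1 x Omega_2 (componentwise), so
|Omega(top)| = |Omega_1(top_1)| * |Omega_2(top_2)|.
= 10 * 6 = 60.

60


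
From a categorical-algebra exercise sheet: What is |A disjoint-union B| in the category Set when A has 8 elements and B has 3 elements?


In Set, the coproduct A + B is the disjoint union.
|A + B| = |A| + |B| = 8 + 3 = 11

11


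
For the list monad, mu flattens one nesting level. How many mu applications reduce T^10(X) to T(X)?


Each application of mu: T^2 -> T removes one layer of nesting.
Starting at depth 10 (i.e., T^10(X)), we need to reach T(X).
Number of mu applications = 10 - 1 = 9

9


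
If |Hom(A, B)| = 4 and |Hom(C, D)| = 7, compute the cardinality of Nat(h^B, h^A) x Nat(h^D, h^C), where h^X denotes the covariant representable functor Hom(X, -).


By the Yoneda lemma, Nat(h^B, h^A) is isomorphic to Hom(A, B),
so |Nat(h^B, h^A)| = |Hom(A, B)| and |Nat(h^D, h^C)| = |Hom(C, D)|.
|Hom(A, B)| = 4, |Hom(C, D)| = 7.
|Nat(h^B, h^A) x Nat(h^D, h^C)| = 4 * 7 = 28

28
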